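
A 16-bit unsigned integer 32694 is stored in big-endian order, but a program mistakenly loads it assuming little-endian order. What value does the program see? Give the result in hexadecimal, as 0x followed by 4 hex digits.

0xB67F

32694 in 16-bit hexadecimal is 0x7FB6.
Stored big-endian, the bytes at ascending addresses are 7F B6.
Read back as little-endian, the first byte is least significant, giving 0xB67F.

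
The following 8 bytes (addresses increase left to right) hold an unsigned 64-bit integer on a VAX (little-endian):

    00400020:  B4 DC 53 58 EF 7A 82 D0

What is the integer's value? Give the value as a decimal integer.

In little-endian order the low byte comes first in memory.
Reassemble most-significant byte first: D0 82 7A EF 58 53 DC B4 → 0xD0827AEF5853DCB4.
0xD0827AEF5853DCB4 = 15024706475259059380.

15024706475259059380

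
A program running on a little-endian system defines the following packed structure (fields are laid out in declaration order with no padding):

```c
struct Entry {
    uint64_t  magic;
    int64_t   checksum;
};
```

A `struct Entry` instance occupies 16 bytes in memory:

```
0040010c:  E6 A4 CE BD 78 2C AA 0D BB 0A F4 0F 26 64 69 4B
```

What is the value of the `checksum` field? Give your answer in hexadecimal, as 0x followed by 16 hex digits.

0x4B6964260FF40ABB

`checksum` follows `magic` (8 bytes), so it starts at byte offset 8 and occupies 8 bytes.
Bytes at offsets 8..15: BB 0A F4 0F 26 64 69 4B.
In little-endian order the low byte comes first in memory.
Reassemble most-significant byte first: 4B 69 64 26 0F F4 0A BB → 0x4B6964260FF40ABB.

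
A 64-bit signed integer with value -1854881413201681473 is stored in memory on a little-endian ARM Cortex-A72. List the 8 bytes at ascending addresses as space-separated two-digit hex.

BF A3 A3 A9 2E 23 42 E6

Two's complement of -1854881413201681473 in 64 bits: 1854881413201681473 = 0x19BDDCD1565C5C41; invert → 0xE642232EA9A3A3BE; add 1 → 0xE642232EA9A3A3BF.
Split into bytes (most-significant first): E6 42 23 2E A9 A3 A3 BF.
Little-endian: lowest address holds the least-significant byte.
So at ascending addresses the bytes are BF A3 A3 A9 2E 23 42 E6.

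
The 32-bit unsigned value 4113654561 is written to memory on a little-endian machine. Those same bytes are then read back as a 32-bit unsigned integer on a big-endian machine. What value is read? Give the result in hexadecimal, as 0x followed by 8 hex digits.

0x216331F5

4113654561 in 32-bit hexadecimal is 0xF5316321.
Stored little-endian, the bytes at ascending addresses are 21 63 31 F5.
Read back as big-endian, the last byte is least significant, giving 0x216331F5.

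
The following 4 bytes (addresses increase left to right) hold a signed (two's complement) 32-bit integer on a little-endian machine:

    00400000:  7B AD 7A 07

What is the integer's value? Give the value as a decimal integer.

In little-endian order the low byte comes first in memory.
Reassemble most-significant byte first: 07 7A AD 7B → 0x077AAD7B.
0x077AAD7B = 125480315.

125480315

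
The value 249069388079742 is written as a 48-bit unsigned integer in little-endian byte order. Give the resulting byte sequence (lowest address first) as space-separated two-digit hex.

249069388079742 in hexadecimal, padded to 48 bits, is 0xE286FC66A27E.
Split into bytes (most-significant first): E2 86 FC 66 A2 7E.
Little-endian stores the least-significant byte at the lowest address.
So at ascending addresses the bytes are 7E A2 66 FC 86 E2.

7E A2 66 FC 86 E2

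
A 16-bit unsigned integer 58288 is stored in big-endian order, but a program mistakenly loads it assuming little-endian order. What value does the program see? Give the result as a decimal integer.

58288 in 16-bit hexadecimal is 0xE3B0.
Stored big-endian, the bytes at ascending addresses are E3 B0.
Read back as little-endian, the first byte is least significant, giving 0xB0E3.
0xB0E3 = 45283.

45283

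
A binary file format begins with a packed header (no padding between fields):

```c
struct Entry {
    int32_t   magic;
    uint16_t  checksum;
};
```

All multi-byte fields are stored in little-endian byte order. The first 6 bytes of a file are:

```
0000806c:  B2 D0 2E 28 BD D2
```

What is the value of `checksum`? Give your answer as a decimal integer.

53949

`checksum` follows `magic` (4 bytes), so it starts at byte offset 4 and occupies 2 bytes.
Bytes at offsets 4..5: BD D2.
In little-endian order the low byte comes first in memory.
Reassemble most-significant byte first: D2 BD → 0xD2BD.
0xD2BD = 53949.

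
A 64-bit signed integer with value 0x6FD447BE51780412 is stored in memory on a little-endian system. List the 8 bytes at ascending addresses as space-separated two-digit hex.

12 04 78 51 BE 47 D4 6F

Split into bytes (most-significant first): 6F D4 47 BE 51 78 04 12.
Little-endian stores the least-significant byte at the lowest address.
So at ascending addresses the bytes are 12 04 78 51 BE 47 D4 6F.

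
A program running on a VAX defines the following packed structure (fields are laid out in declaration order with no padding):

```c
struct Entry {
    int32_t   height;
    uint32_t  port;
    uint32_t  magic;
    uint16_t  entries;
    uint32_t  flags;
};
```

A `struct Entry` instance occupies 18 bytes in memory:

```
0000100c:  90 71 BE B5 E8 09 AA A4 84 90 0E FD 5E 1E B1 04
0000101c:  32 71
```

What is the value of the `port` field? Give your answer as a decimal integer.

2762607080

`port` follows `height` (4 bytes), so it starts at byte offset 4 and occupies 4 bytes.
Bytes at offsets 4..7: E8 09 AA A4.
Little-endian stores the least-significant byte at the lowest address.
Reassemble most-significant byte first: A4 AA 09 E8 → 0xA4AA09E8.
0xA4AA09E8 = 2762607080.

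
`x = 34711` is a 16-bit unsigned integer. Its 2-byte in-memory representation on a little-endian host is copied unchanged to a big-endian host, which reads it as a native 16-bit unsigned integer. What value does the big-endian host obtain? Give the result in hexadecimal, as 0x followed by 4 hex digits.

34711 in 16-bit hexadecimal is 0x8797.
Stored little-endian, the bytes at ascending addresses are 97 87.
Read back as big-endian, the last byte is least significant, giving 0x9787.

0x9787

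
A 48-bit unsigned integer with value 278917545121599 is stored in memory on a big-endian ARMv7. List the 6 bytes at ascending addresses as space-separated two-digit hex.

FD AC 8D 32 D7 3F

278917545121599 in hexadecimal, padded to 48 bits, is 0xFDAC8D32D73F.
Split into bytes (most-significant first): FD AC 8D 32 D7 3F.
Big-endian stores the most-significant byte at the lowest address.
So the memory order matches the most-significant-first order: FD AC 8D 32 D7 3F.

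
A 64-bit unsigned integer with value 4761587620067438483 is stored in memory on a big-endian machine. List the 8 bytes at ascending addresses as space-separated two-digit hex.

42 14 8E B6 65 04 6F 93

4761587620067438483 in hexadecimal, padded to 64 bits, is 0x42148EB665046F93.
Split into bytes (most-significant first): 42 14 8E B6 65 04 6F 93.
Big-endian: lowest address holds the most-significant byte.
So the memory order matches the most-significant-first order: 42 14 8E B6 65 04 6F 93.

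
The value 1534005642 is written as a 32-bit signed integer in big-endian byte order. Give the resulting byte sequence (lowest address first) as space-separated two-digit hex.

1534005642 in hexadecimal, padded to 32 bits, is 0x5B6F118A.
Split into bytes (most-significant first): 5B 6F 11 8A.
In big-endian order the high byte comes first in memory.
So the memory order matches the most-significant-first order: 5B 6F 11 8A.

5B 6F 11 8A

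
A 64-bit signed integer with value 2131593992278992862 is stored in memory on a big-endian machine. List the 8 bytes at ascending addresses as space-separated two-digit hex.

1D 94 F1 71 3B 25 67 DE

2131593992278992862 in hexadecimal, padded to 64 bits, is 0x1D94F1713B2567DE.
Split into bytes (most-significant first): 1D 94 F1 71 3B 25 67 DE.
Big-endian stores the most-significant byte at the lowest address.
So the memory order matches the most-significant-first order: 1D 94 F1 71 3B 25 67 DE.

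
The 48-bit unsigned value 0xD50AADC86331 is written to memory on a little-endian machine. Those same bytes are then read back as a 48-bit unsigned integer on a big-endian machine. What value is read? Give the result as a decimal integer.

54304638307029

Stored little-endian, the bytes at ascending addresses are 31 63 C8 AD 0A D5.
Read back as big-endian, the last byte is least significant, giving 0x3163C8AD0AD5.
0x3163C8AD0AD5 = 54304638307029.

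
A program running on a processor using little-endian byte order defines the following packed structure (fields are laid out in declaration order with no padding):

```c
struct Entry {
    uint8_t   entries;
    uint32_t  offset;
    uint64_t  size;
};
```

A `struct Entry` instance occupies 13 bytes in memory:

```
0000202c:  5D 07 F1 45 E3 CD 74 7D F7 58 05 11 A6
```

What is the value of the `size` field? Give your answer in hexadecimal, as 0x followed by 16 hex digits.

0xA6110558F77D74CD

`size` follows `entries` (1 B), `offset` (4 B), so it starts at offset 1 + 4 = 5 and occupies 8 bytes.
Bytes at offsets 5..12: CD 74 7D F7 58 05 11 A6.
In little-endian order the low byte comes first in memory.
Reassemble most-significant byte first: A6 11 05 58 F7 7D 74 CD → 0xA6110558F77D74CD.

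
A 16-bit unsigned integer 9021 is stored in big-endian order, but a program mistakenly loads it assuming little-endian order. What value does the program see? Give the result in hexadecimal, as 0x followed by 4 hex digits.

9021 in 16-bit hexadecimal is 0x233D.
Stored big-endian, the bytes at ascending addresses are 23 3D.
Read back as little-endian, the first byte is least significant, giving 0x3D23.

0x3D23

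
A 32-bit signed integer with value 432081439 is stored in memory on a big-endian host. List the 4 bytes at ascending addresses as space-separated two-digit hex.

19 C1 0A 1F

432081439 in hexadecimal, padded to 32 bits, is 0x19C10A1F.
Split into bytes (most-significant first): 19 C1 0A 1F.
In big-endian order the high byte comes first in memory.
So the memory order matches the most-significant-first order: 19 C1 0A 1F.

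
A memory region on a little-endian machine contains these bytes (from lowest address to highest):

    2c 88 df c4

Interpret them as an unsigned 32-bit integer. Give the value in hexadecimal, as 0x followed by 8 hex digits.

Little-endian stores the least-significant byte at the lowest address.
Reassemble most-significant byte first: C4 DF 88 2C → 0xC4DF882C.

0xC4DF882C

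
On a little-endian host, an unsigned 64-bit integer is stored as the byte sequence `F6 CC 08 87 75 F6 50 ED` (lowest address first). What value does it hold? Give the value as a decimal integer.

In little-endian order the low byte comes first in memory.
Reassemble most-significant byte first: ED 50 F6 75 87 08 CC F6 → 0xED50F6758708CCF6.
0xED50F6758708CCF6 = 17100438769762880758.

17100438769762880758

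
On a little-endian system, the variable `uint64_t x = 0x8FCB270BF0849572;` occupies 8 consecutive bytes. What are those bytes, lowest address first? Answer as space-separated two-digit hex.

72 95 84 F0 0B 27 CB 8F

Split into bytes (most-significant first): 8F CB 27 0B F0 84 95 72.
In little-endian order the low byte comes first in memory.
So at ascending addresses the bytes are 72 95 84 F0 0B 27 CB 8F.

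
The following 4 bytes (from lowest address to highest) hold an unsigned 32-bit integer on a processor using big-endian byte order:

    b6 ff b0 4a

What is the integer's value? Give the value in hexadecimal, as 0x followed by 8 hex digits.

In big-endian order the high byte comes first in memory.
The bytes are already most-significant first: 0xB6FFB04A.

0xB6FFB04A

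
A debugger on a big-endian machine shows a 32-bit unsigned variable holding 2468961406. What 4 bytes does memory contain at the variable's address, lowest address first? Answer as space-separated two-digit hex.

93 29 5C 7E

2468961406 in hexadecimal, padded to 32 bits, is 0x93295C7E.
Split into bytes (most-significant first): 93 29 5C 7E.
Big-endian stores the most-significant byte at the lowest address.
So the memory order matches the most-significant-first order: 93 29 5C 7E.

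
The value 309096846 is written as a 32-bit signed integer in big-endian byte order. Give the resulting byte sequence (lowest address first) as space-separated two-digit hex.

12 6C 71 8E

309096846 in hexadecimal, padded to 32 bits, is 0x126C718E.
Split into bytes (most-significant first): 12 6C 71 8E.
In big-endian order the high byte comes first in memory.
So the memory order matches the most-significant-first order: 12 6C 71 8E.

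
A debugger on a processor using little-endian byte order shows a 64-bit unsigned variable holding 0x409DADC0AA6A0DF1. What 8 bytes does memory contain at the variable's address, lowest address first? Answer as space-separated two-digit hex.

Split into bytes (most-significant first): 40 9D AD C0 AA 6A 0D F1.
Little-endian: lowest address holds the least-significant byte.
So at ascending addresses the bytes are F1 0D 6A AA C0 AD 9D 40.

F1 0D 6A AA C0 AD 9D 40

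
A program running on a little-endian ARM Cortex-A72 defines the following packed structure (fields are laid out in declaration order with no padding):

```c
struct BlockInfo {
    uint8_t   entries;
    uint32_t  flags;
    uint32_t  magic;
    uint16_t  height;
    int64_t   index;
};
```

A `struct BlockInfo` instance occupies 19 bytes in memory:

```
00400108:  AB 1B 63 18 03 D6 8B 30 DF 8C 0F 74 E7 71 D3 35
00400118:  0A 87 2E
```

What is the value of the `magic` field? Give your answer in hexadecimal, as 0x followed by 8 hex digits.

`magic` follows `entries` (1 B), `flags` (4 B), so it starts at offset 1 + 4 = 5 and occupies 4 bytes.
Bytes at offsets 5..8: D6 8B 30 DF.
Little-endian: lowest address holds the least-significant byte.
Reassemble most-significant byte first: DF 30 8B D6 → 0xDF308BD6.

0xDF308BD6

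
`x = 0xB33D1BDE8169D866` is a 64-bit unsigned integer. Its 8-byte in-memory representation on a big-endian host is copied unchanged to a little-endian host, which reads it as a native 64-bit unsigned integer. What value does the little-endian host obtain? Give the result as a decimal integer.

7410789193336176051

Stored big-endian, the bytes at ascending addresses are B3 3D 1B DE 81 69 D8 66.
Read back as little-endian, the first byte is least significant, giving 0x66D86981DE1B3DB3.
0x66D86981DE1B3DB3 = 7410789193336176051.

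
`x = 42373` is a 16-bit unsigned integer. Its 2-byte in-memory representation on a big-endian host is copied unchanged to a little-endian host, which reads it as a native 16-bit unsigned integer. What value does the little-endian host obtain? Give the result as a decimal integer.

34213

42373 in 16-bit hexadecimal is 0xA585.
Stored big-endian, the bytes at ascending addresses are A5 85.
Read back as little-endian, the first byte is least significant, giving 0x85A5.
0x85A5 = 34213.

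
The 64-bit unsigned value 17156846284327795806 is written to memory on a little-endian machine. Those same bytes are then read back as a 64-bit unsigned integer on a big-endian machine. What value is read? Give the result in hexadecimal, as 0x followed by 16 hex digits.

0x5EBC5673CB5C19EE

17156846284327795806 in 64-bit hexadecimal is 0xEE195CCB7356BC5E.
Stored little-endian, the bytes at ascending addresses are 5E BC 56 73 CB 5C 19 EE.
Read back as big-endian, the last byte is least significant, giving 0x5EBC5673CB5C19EE.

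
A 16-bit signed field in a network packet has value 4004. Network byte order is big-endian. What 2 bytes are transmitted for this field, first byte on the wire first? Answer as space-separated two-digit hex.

0F A4

4004 in hexadecimal, padded to 16 bits, is 0x0FA4.
Split into bytes (most-significant first): 0F A4.
Big-endian: lowest address holds the most-significant byte.
So the memory order matches the most-significant-first order: 0F A4.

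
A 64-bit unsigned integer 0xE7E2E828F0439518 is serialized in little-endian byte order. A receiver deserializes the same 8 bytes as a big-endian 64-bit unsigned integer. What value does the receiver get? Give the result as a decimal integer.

Stored little-endian, the bytes at ascending addresses are 18 95 43 F0 28 E8 E2 E7.
Read back as big-endian, the last byte is least significant, giving 0x189543F028E8E2E7.
0x189543F028E8E2E7 = 1771396727197721319.

1771396727197721319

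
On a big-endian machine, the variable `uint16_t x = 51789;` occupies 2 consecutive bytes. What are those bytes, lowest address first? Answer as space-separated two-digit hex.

CA 4D

51789 in hexadecimal, padded to 16 bits, is 0xCA4D.
Split into bytes (most-significant first): CA 4D.
In big-endian order the high byte comes first in memory.
So the memory order matches the most-significant-first order: CA 4D.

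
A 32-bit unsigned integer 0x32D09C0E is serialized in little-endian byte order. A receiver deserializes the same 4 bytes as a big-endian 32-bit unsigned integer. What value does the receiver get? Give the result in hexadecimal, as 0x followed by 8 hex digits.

Stored little-endian, the bytes at ascending addresses are 0E 9C D0 32.
Read back as big-endian, the last byte is least significant, giving 0x0E9CD032.

0x0E9CD032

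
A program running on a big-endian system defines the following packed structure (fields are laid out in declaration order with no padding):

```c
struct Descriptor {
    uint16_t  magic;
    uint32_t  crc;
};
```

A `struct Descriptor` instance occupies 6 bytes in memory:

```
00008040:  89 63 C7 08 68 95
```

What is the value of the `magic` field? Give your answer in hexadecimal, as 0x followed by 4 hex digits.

`magic` is the first field, at byte offset 0, occupying 2 bytes.
Bytes at offsets 0..1: 89 63.
Big-endian stores the most-significant byte at the lowest address.
The bytes are already most-significant first: 0x8963.

0x8963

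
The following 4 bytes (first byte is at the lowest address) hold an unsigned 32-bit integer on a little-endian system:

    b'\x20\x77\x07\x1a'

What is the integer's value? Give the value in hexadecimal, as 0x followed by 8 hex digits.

In little-endian order the low byte comes first in memory.
Reassemble most-significant byte first: 1A 07 77 20 → 0x1A077720.

0x1A077720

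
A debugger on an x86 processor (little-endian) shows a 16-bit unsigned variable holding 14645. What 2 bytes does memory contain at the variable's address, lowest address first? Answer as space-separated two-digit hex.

35 39

14645 in hexadecimal, padded to 16 bits, is 0x3935.
Split into bytes (most-significant first): 39 35.
In little-endian order the low byte comes first in memory.
So at ascending addresses the bytes are 35 39.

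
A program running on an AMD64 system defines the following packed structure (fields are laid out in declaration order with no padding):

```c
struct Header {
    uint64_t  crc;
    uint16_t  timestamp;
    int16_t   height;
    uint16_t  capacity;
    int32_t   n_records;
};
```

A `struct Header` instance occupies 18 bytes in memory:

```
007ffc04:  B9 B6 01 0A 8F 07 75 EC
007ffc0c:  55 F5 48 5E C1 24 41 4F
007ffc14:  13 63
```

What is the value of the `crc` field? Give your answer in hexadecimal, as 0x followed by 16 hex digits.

0xEC75078F0A01B6B9

`crc` is the first field, at byte offset 0, occupying 8 bytes.
Bytes at offsets 0..7: B9 B6 01 0A 8F 07 75 EC.
Little-endian stores the least-significant byte at the lowest address.
Reassemble most-significant byte first: EC 75 07 8F 0A 01 B6 B9 → 0xEC75078F0A01B6B9.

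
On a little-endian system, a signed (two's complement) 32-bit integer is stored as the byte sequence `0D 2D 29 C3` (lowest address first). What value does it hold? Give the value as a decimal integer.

-1020711667

In little-endian order the low byte comes first in memory.
Reassemble most-significant byte first: C3 29 2D 0D → 0xC3292D0D.
Top bit is set, so as a signed 32-bit value this is 0xC3292D0D − 2^32 = -1020711667.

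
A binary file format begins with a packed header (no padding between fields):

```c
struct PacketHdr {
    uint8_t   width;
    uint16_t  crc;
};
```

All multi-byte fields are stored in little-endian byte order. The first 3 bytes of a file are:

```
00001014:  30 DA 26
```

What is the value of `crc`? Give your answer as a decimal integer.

9946

`crc` follows `width` (1 byte), so it starts at byte offset 1 and occupies 2 bytes.
Bytes at offsets 1..2: DA 26.
Little-endian stores the least-significant byte at the lowest address.
Reassemble most-significant byte first: 26 DA → 0x26DA.
0x26DA = 9946.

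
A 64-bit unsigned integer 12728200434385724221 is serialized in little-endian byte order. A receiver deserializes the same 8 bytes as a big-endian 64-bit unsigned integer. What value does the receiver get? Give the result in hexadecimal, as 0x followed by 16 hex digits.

0x3DA388B1DBA6A3B0

12728200434385724221 in 64-bit hexadecimal is 0xB0A3A6DBB188A33D.
Stored little-endian, the bytes at ascending addresses are 3D A3 88 B1 DB A6 A3 B0.
Read back as big-endian, the last byte is least significant, giving 0x3DA388B1DBA6A3B0.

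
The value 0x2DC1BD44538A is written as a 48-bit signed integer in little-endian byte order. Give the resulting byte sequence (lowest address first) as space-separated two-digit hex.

8A 53 44 BD C1 2D

Split into bytes (most-significant first): 2D C1 BD 44 53 8A.
In little-endian order the low byte comes first in memory.
So at ascending addresses the bytes are 8A 53 44 BD C1 2D.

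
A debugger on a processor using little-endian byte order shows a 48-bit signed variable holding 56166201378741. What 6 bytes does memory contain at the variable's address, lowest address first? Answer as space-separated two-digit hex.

B5 47 7B 36 15 33

56166201378741 in hexadecimal, padded to 48 bits, is 0x3315367B47B5.
Split into bytes (most-significant first): 33 15 36 7B 47 B5.
Little-endian: lowest address holds the least-significant byte.
So at ascending addresses the bytes are B5 47 7B 36 15 33.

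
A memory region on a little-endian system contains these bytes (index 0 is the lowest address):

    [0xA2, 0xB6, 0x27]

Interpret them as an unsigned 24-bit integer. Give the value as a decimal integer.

Little-endian: lowest address holds the least-significant byte.
Reassemble most-significant byte first: 27 B6 A2 → 0x27B6A2.
0x27B6A2 = 2602658.

2602658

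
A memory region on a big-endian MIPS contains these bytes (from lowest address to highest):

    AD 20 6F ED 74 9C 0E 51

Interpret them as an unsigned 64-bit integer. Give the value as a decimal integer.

12475094033470590545

In big-endian order the high byte comes first in memory.
The bytes are already most-significant first: 0xAD206FED749C0E51.
0xAD206FED749C0E51 = 12475094033470590545.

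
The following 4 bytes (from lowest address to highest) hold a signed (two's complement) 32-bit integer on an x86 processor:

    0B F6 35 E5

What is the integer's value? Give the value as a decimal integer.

Little-endian: lowest address holds the least-significant byte.
Reassemble most-significant byte first: E5 35 F6 0B → 0xE535F60B.
Top bit is set, so as a signed 32-bit value this is 0xE535F60B − 2^32 = -449448437.

-449448437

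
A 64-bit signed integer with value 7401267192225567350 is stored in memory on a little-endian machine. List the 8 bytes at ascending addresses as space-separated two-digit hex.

7401267192225567350 in hexadecimal, padded to 64 bits, is 0x66B6954C385B9276.
Split into bytes (most-significant first): 66 B6 95 4C 38 5B 92 76.
In little-endian order the low byte comes first in memory.
So at ascending addresses the bytes are 76 92 5B 38 4C 95 B6 66.

76 92 5B 38 4C 95 B6 66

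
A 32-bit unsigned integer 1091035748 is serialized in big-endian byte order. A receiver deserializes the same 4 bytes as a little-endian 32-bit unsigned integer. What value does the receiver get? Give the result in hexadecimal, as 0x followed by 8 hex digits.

1091035748 in 32-bit hexadecimal is 0x4107E264.
Stored big-endian, the bytes at ascending addresses are 41 07 E2 64.
Read back as little-endian, the first byte is least significant, giving 0x64E20741.

0x64E20741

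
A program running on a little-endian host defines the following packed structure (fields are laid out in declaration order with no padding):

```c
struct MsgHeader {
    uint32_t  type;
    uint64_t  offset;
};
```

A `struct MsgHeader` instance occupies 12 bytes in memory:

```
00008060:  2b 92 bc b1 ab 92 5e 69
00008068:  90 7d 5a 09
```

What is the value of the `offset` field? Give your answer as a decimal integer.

673989153441878699

`offset` follows `type` (4 bytes), so it starts at byte offset 4 and occupies 8 bytes.
Bytes at offsets 4..11: AB 92 5E 69 90 7D 5A 09.
Little-endian: lowest address holds the least-significant byte.
Reassemble most-significant byte first: 09 5A 7D 90 69 5E 92 AB → 0x095A7D90695E92AB.
0x095A7D90695E92AB = 673989153441878699.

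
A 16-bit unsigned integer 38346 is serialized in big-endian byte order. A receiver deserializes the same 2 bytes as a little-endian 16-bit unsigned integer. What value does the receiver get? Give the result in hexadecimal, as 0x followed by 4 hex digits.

38346 in 16-bit hexadecimal is 0x95CA.
Stored big-endian, the bytes at ascending addresses are 95 CA.
Read back as little-endian, the first byte is least significant, giving 0xCA95.

0xCA95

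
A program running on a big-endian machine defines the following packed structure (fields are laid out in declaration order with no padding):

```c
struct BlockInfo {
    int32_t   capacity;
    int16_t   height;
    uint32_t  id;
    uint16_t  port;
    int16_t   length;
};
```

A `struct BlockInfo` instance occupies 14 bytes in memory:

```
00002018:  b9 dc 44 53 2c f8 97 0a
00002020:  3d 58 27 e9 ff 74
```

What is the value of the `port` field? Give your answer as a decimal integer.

`port` follows `capacity` (4 B), `height` (2 B), `id` (4 B), so it starts at offset 4 + 2 + 4 = 10 and occupies 2 bytes.
Bytes at offsets 10..11: 27 E9.
Big-endian stores the most-significant byte at the lowest address.
The bytes are already most-significant first: 0x27E9.
0x27E9 = 10217.

10217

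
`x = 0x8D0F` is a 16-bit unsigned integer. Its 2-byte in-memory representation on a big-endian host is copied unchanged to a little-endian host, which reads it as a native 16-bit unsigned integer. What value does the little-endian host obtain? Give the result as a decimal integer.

3981

Stored big-endian, the bytes at ascending addresses are 8D 0F.
Read back as little-endian, the first byte is least significant, giving 0x0F8D.
0x0F8D = 3981.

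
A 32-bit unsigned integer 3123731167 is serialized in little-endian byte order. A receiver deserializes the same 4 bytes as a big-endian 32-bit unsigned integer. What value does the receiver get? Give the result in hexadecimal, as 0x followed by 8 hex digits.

3123731167 in 32-bit hexadecimal is 0xBA305ADF.
Stored little-endian, the bytes at ascending addresses are DF 5A 30 BA.
Read back as big-endian, the last byte is least significant, giving 0xDF5A30BA.

0xDF5A30BA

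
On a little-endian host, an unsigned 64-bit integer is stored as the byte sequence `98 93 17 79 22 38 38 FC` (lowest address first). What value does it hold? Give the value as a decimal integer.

In little-endian order the low byte comes first in memory.
Reassemble most-significant byte first: FC 38 38 22 79 17 93 98 → 0xFC38382279179398.
0xFC38382279179398 = 18174338016965268376.

18174338016965268376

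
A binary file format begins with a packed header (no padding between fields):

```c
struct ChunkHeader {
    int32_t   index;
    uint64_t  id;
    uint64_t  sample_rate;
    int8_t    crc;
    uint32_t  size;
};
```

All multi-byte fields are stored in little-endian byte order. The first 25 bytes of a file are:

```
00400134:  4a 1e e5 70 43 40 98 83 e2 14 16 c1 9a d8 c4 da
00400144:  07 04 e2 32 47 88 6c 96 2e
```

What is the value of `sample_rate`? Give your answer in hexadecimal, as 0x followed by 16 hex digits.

`sample_rate` follows `index` (4 B), `id` (8 B), so it starts at offset 4 + 8 = 12 and occupies 8 bytes.
Bytes at offsets 12..19: 9A D8 C4 DA 07 04 E2 32.
Little-endian stores the least-significant byte at the lowest address.
Reassemble most-significant byte first: 32 E2 04 07 DA C4 D8 9A → 0x32E20407DAC4D89A.

0x32E20407DAC4D89A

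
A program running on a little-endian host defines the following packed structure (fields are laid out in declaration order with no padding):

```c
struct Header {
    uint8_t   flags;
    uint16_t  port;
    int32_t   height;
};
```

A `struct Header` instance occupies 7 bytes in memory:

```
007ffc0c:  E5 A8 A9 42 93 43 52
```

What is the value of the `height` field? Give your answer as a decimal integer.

`height` follows `flags` (1 B), `port` (2 B), so it starts at offset 1 + 2 = 3 and occupies 4 bytes.
Bytes at offsets 3..6: 42 93 43 52.
In little-endian order the low byte comes first in memory.
Reassemble most-significant byte first: 52 43 93 42 → 0x52439342.
0x52439342 = 1380160322.

1380160322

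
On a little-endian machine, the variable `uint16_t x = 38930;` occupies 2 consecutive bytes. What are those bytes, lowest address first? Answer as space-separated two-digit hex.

12 98

38930 in hexadecimal, padded to 16 bits, is 0x9812.
Split into bytes (most-significant first): 98 12.
Little-endian stores the least-significant byte at the lowest address.
So at ascending addresses the bytes are 12 98.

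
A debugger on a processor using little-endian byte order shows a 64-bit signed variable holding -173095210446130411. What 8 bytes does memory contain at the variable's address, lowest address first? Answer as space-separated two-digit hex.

Two's complement of -173095210446130411 in 64 bits: 173095210446130411 = 0x0266F52D42F68CEB; invert → 0xFD990AD2BD097314; add 1 → 0xFD990AD2BD097315.
Split into bytes (most-significant first): FD 99 0A D2 BD 09 73 15.
Little-endian stores the least-significant byte at the lowest address.
So at ascending addresses the bytes are 15 73 09 BD D2 0A 99 FD.

15 73 09 BD D2 0A 99 FD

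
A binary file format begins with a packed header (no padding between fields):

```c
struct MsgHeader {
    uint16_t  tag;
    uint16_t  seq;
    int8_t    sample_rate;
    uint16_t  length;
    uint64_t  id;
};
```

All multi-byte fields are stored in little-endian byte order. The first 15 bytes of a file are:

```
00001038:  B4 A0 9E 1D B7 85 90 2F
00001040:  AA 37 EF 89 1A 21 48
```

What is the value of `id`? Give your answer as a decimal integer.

`id` follows `tag` (2 B), `seq` (2 B), `sample_rate` (1 B), `length` (2 B), so it starts at offset 2 + 2 + 1 + 2 = 7 and occupies 8 bytes.
Bytes at offsets 7..14: 2F AA 37 EF 89 1A 21 48.
Little-endian: lowest address holds the least-significant byte.
Reassemble most-significant byte first: 48 21 1A 89 EF 37 AA 2F → 0x48211A89EF37AA2F.
0x48211A89EF37AA2F = 5197464624688507439.

5197464624688507439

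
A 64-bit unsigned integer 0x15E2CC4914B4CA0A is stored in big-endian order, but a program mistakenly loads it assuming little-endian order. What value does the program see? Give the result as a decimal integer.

777631884905341461

Stored big-endian, the bytes at ascending addresses are 15 E2 CC 49 14 B4 CA 0A.
Read back as little-endian, the first byte is least significant, giving 0x0ACAB41449CCE215.
0x0ACAB41449CCE215 = 777631884905341461.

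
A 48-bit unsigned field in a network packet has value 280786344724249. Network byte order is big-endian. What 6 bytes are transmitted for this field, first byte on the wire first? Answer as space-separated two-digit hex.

FF 5F AA 55 C7 19

280786344724249 in hexadecimal, padded to 48 bits, is 0xFF5FAA55C719.
Split into bytes (most-significant first): FF 5F AA 55 C7 19.
Big-endian stores the most-significant byte at the lowest address.
So the memory order matches the most-significant-first order: FF 5F AA 55 C7 19.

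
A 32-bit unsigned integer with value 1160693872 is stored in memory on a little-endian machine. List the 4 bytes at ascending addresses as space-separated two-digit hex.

70 C8 2E 45

1160693872 in hexadecimal, padded to 32 bits, is 0x452EC870.
Split into bytes (most-significant first): 45 2E C8 70.
In little-endian order the low byte comes first in memory.
So at ascending addresses the bytes are 70 C8 2E 45.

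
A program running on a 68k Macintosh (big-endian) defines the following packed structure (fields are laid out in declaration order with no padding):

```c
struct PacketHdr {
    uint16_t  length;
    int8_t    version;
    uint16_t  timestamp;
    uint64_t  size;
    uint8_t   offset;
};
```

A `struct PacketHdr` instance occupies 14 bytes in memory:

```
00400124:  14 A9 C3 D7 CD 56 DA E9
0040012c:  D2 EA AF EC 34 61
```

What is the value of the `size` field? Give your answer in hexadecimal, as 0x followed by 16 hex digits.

0x56DAE9D2EAAFEC34

`size` follows `length` (2 B), `version` (1 B), `timestamp` (2 B), so it starts at offset 2 + 1 + 2 = 5 and occupies 8 bytes.
Bytes at offsets 5..12: 56 DA E9 D2 EA AF EC 34.
In big-endian order the high byte comes first in memory.
The bytes are already most-significant first: 0x56DAE9D2EAAFEC34.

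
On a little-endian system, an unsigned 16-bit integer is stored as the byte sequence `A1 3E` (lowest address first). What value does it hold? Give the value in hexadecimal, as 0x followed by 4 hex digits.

Little-endian: lowest address holds the least-significant byte.
Reassemble most-significant byte first: 3E A1 → 0x3EA1.

0x3EA1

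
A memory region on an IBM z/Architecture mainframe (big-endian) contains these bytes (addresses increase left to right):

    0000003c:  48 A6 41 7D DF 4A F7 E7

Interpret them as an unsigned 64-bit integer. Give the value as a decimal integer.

5234943625737730023

Big-endian: lowest address holds the most-significant byte.
The bytes are already most-significant first: 0x48A6417DDF4AF7E7.
0x48A6417DDF4AF7E7 = 5234943625737730023.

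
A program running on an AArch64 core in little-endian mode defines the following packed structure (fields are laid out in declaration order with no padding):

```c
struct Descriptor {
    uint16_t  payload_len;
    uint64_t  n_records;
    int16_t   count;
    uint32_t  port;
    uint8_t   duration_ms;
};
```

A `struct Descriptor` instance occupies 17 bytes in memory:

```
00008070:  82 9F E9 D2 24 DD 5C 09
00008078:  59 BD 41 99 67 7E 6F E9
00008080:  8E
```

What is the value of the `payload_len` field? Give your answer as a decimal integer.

`payload_len` is the first field, at byte offset 0, occupying 2 bytes.
Bytes at offsets 0..1: 82 9F.
Little-endian stores the least-significant byte at the lowest address.
Reassemble most-significant byte first: 9F 82 → 0x9F82.
0x9F82 = 40834.

40834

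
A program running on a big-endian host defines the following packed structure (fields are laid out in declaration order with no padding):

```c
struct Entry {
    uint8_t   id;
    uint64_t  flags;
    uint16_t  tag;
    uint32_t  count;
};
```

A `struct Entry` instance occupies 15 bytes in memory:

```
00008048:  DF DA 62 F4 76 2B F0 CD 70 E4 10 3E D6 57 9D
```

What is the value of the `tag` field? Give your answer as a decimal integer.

58384

`tag` follows `id` (1 B), `flags` (8 B), so it starts at offset 1 + 8 = 9 and occupies 2 bytes.
Bytes at offsets 9..10: E4 10.
Big-endian: lowest address holds the most-significant byte.
The bytes are already most-significant first: 0xE410.
0xE410 = 58384.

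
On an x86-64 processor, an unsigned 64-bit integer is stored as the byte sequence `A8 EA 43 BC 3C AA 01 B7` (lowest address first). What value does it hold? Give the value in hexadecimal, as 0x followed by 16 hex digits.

Little-endian stores the least-significant byte at the lowest address.
Reassemble most-significant byte first: B7 01 AA 3C BC 43 EA A8 → 0xB701AA3CBC43EAA8.

0xB701AA3CBC43EAA8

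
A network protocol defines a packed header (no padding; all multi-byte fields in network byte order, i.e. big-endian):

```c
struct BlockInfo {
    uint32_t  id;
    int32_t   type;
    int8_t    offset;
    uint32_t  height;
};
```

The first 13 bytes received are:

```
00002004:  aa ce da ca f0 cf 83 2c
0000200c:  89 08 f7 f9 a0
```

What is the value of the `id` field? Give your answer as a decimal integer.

2865683146

`id` is the first field, at byte offset 0, occupying 4 bytes.
Bytes at offsets 0..3: AA CE DA CA.
Big-endian: lowest address holds the most-significant byte.
The bytes are already most-significant first: 0xAACEDACA.
0xAACEDACA = 2865683146.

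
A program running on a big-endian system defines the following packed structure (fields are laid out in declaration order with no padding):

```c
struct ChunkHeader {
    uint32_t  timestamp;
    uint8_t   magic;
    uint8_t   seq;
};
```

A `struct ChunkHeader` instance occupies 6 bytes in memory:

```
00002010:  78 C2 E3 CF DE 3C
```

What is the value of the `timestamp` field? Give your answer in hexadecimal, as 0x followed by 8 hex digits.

`timestamp` is the first field, at byte offset 0, occupying 4 bytes.
Bytes at offsets 0..3: 78 C2 E3 CF.
In big-endian order the high byte comes first in memory.
The bytes are already most-significant first: 0x78C2E3CF.

0x78C2E3CF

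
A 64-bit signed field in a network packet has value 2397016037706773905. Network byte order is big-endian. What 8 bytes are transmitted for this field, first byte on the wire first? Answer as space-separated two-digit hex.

21 43 E9 62 E8 6D 35 91

2397016037706773905 in hexadecimal, padded to 64 bits, is 0x2143E962E86D3591.
Split into bytes (most-significant first): 21 43 E9 62 E8 6D 35 91.
In big-endian order the high byte comes first in memory.
So the memory order matches the most-significant-first order: 21 43 E9 62 E8 6D 35 91.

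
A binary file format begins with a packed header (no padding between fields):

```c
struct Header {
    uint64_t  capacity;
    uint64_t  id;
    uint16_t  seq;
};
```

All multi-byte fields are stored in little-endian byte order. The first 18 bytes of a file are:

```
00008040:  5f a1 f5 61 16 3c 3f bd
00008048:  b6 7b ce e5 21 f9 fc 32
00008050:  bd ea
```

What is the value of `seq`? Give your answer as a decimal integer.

`seq` follows `capacity` (8 B), `id` (8 B), so it starts at offset 8 + 8 = 16 and occupies 2 bytes.
Bytes at offsets 16..17: BD EA.
Little-endian: lowest address holds the least-significant byte.
Reassemble most-significant byte first: EA BD → 0xEABD.
0xEABD = 60093.

60093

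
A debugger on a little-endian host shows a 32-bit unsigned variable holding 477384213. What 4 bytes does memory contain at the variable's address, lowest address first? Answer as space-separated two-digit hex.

477384213 in hexadecimal, padded to 32 bits, is 0x1C744E15.
Split into bytes (most-significant first): 1C 74 4E 15.
Little-endian: lowest address holds the least-significant byte.
So at ascending addresses the bytes are 15 4E 74 1C.

15 4E 74 1C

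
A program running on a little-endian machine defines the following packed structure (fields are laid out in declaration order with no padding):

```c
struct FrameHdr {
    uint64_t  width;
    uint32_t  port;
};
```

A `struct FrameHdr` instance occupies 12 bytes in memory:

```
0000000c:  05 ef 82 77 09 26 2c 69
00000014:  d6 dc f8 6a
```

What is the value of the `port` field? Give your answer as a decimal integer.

`port` follows `width` (8 bytes), so it starts at byte offset 8 and occupies 4 bytes.
Bytes at offsets 8..11: D6 DC F8 6A.
Little-endian stores the least-significant byte at the lowest address.
Reassemble most-significant byte first: 6A F8 DC D6 → 0x6AF8DCD6.
0x6AF8DCD6 = 1794694358.

1794694358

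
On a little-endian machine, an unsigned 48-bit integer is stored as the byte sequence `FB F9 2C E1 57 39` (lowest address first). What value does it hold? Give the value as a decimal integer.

63049602759163

Little-endian stores the least-significant byte at the lowest address.
Reassemble most-significant byte first: 39 57 E1 2C F9 FB → 0x3957E12CF9FB.
0x3957E12CF9FB = 63049602759163.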